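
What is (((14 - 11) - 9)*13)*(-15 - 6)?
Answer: 1638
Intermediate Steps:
(((14 - 11) - 9)*13)*(-15 - 6) = ((3 - 9)*13)*(-21) = -6*13*(-21) = -78*(-21) = 1638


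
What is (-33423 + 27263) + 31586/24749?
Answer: -152422254/24749 ≈ -6158.7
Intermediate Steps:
(-33423 + 27263) + 31586/24749 = -6160 + 31586*(1/24749) = -6160 + 31586/24749 = -152422254/24749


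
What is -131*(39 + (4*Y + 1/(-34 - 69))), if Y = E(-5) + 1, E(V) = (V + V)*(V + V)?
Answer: -5977268/103 ≈ -58032.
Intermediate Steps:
E(V) = 4*V² (E(V) = (2*V)*(2*V) = 4*V²)
Y = 101 (Y = 4*(-5)² + 1 = 4*25 + 1 = 100 + 1 = 101)
-131*(39 + (4*Y + 1/(-34 - 69))) = -131*(39 + (4*101 + 1/(-34 - 69))) = -131*(39 + (404 + 1/(-103))) = -131*(39 + (404 - 1/103)) = -131*(39 + 41611/103) = -131*45628/103 = -5977268/103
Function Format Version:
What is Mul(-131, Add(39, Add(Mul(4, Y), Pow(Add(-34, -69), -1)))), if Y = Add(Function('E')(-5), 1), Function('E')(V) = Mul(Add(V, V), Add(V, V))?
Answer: Rational(-5977268, 103) ≈ -58032.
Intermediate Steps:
Function('E')(V) = Mul(4, Pow(V, 2)) (Function('E')(V) = Mul(Mul(2, V), Mul(2, V)) = Mul(4, Pow(V, 2)))
Y = 101 (Y = Add(Mul(4, Pow(-5, 2)), 1) = Add(Mul(4, 25), 1) = Add(100, 1) = 101)
Mul(-131, Add(39, Add(Mul(4, Y), Pow(Add(-34, -69), -1)))) = Mul(-131, Add(39, Add(Mul(4, 101), Pow(Add(-34, -69), -1)))) = Mul(-131, Add(39, Add(404, Pow(-103, -1)))) = Mul(-131, Add(39, Add(404, Rational(-1, 103)))) = Mul(-131, Add(39, Rational(41611, 103))) = Mul(-131, Rational(45628, 103)) = Rational(-5977268, 103)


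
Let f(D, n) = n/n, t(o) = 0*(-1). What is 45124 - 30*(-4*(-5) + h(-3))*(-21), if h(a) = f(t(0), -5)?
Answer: 58354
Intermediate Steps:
t(o) = 0
f(D, n) = 1
h(a) = 1
45124 - 30*(-4*(-5) + h(-3))*(-21) = 45124 - 30*(-4*(-5) + 1)*(-21) = 45124 - 30*(20 + 1)*(-21) = 45124 - 30*21*(-21) = 45124 - 630*(-21) = 45124 - 1*(-13230) = 45124 + 13230 = 58354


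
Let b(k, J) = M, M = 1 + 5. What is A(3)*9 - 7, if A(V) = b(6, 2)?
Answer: 47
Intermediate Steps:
M = 6
b(k, J) = 6
A(V) = 6
A(3)*9 - 7 = 6*9 - 7 = 54 - 7 = 47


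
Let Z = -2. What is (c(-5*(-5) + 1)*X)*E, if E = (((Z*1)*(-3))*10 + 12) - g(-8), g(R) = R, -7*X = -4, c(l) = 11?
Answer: 3520/7 ≈ 502.86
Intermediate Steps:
X = 4/7 (X = -⅐*(-4) = 4/7 ≈ 0.57143)
E = 80 (E = ((-2*1*(-3))*10 + 12) - 1*(-8) = (-2*(-3)*10 + 12) + 8 = (6*10 + 12) + 8 = (60 + 12) + 8 = 72 + 8 = 80)
(c(-5*(-5) + 1)*X)*E = (11*(4/7))*80 = (44/7)*80 = 3520/7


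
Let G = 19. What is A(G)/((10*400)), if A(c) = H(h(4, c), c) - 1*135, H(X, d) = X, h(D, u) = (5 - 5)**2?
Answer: -27/800 ≈ -0.033750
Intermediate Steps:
h(D, u) = 0 (h(D, u) = 0**2 = 0)
A(c) = -135 (A(c) = 0 - 1*135 = 0 - 135 = -135)
A(G)/((10*400)) = -135/(10*400) = -135/4000 = -135*1/4000 = -27/800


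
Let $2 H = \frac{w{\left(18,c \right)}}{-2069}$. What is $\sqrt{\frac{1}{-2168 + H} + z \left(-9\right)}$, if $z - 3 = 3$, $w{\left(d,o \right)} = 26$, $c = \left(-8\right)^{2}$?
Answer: $\frac{i \sqrt{1086524500382095}}{4485605} \approx 7.3485 i$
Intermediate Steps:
$c = 64$
$z = 6$ ($z = 3 + 3 = 6$)
$H = - \frac{13}{2069}$ ($H = \frac{26 \frac{1}{-2069}}{2} = \frac{26 \left(- \frac{1}{2069}\right)}{2} = \frac{1}{2} \left(- \frac{26}{2069}\right) = - \frac{13}{2069} \approx -0.0062832$)
$\sqrt{\frac{1}{-2168 + H} + z \left(-9\right)} = \sqrt{\frac{1}{-2168 - \frac{13}{2069}} + 6 \left(-9\right)} = \sqrt{\frac{1}{- \frac{4485605}{2069}} - 54} = \sqrt{- \frac{2069}{4485605} - 54} = \sqrt{- \frac{242224739}{4485605}} = \frac{i \sqrt{1086524500382095}}{4485605}$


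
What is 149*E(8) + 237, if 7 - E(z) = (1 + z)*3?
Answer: -2743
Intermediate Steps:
E(z) = 4 - 3*z (E(z) = 7 - (1 + z)*3 = 7 - (3 + 3*z) = 7 + (-3 - 3*z) = 4 - 3*z)
149*E(8) + 237 = 149*(4 - 3*8) + 237 = 149*(4 - 24) + 237 = 149*(-20) + 237 = -2980 + 237 = -2743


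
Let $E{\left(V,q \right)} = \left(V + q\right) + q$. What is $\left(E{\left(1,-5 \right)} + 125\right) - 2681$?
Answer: $-2565$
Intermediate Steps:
$E{\left(V,q \right)} = V + 2 q$
$\left(E{\left(1,-5 \right)} + 125\right) - 2681 = \left(\left(1 + 2 \left(-5\right)\right) + 125\right) - 2681 = \left(\left(1 - 10\right) + 125\right) - 2681 = \left(-9 + 125\right) - 2681 = 116 - 2681 = -2565$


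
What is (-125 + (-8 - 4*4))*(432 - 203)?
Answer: -34121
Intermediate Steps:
(-125 + (-8 - 4*4))*(432 - 203) = (-125 + (-8 - 16))*229 = (-125 - 24)*229 = -149*229 = -34121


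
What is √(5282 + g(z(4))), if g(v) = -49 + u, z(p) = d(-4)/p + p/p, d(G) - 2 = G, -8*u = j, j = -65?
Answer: √83858/4 ≈ 72.396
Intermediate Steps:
u = 65/8 (u = -⅛*(-65) = 65/8 ≈ 8.1250)
d(G) = 2 + G
z(p) = 1 - 2/p (z(p) = (2 - 4)/p + p/p = -2/p + 1 = 1 - 2/p)
g(v) = -327/8 (g(v) = -49 + 65/8 = -327/8)
√(5282 + g(z(4))) = √(5282 - 327/8) = √(41929/8) = √83858/4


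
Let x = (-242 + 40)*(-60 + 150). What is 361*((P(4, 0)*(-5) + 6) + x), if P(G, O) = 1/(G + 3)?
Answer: -45927503/7 ≈ -6.5611e+6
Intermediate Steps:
P(G, O) = 1/(3 + G)
x = -18180 (x = -202*90 = -18180)
361*((P(4, 0)*(-5) + 6) + x) = 361*((-5/(3 + 4) + 6) - 18180) = 361*((-5/7 + 6) - 18180) = 361*(37/7 - 18180) = 361*(-127223/7) = -45927503/7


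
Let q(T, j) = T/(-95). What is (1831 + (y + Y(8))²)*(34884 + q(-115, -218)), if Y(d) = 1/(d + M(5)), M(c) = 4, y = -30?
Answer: 260186284355/2736 ≈ 9.5097e+7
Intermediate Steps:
q(T, j) = -T/95 (q(T, j) = T*(-1/95) = -T/95)
Y(d) = 1/(4 + d) (Y(d) = 1/(d + 4) = 1/(4 + d))
(1831 + (y + Y(8))²)*(34884 + q(-115, -218)) = (1831 + (-30 + 1/(4 + 8))²)*(34884 - 1/95*(-115)) = (1831 + (-30 + 1/12)²)*(34884 + 23/19) = (1831 + (-30 + 1/12)²)*(662819/19) = (1831 + (-359/12)²)*(662819/19) = (1831 + 128881/144)*(662819/19) = (392545/144)*(662819/19) = 260186284355/2736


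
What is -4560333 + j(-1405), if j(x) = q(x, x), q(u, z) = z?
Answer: -4561738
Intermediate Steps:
j(x) = x
-4560333 + j(-1405) = -4560333 - 1405 = -4561738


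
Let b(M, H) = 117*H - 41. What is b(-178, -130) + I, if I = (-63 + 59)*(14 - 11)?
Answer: -15263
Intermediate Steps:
I = -12 (I = -4*3 = -12)
b(M, H) = -41 + 117*H
b(-178, -130) + I = (-41 + 117*(-130)) - 12 = (-41 - 15210) - 12 = -15251 - 12 = -15263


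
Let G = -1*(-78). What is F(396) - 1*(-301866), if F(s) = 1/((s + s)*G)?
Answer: 18648074017/61776 ≈ 3.0187e+5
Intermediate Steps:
G = 78
F(s) = 1/(156*s) (F(s) = 1/((s + s)*78) = (1/78)/(2*s) = (1/(2*s))*(1/78) = 1/(156*s))
F(396) - 1*(-301866) = (1/156)/396 - 1*(-301866) = (1/156)*(1/396) + 301866 = 1/61776 + 301866 = 18648074017/61776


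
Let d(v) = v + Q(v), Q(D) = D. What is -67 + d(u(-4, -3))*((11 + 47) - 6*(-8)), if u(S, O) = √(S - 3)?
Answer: -67 + 212*I*√7 ≈ -67.0 + 560.9*I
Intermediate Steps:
u(S, O) = √(-3 + S)
d(v) = 2*v (d(v) = v + v = 2*v)
-67 + d(u(-4, -3))*((11 + 47) - 6*(-8)) = -67 + (2*√(-3 - 4))*((11 + 47) - 6*(-8)) = -67 + (2*√(-7))*(58 + 48) = -67 + (2*(I*√7))*106 = -67 + (2*I*√7)*106 = -67 + 212*I*√7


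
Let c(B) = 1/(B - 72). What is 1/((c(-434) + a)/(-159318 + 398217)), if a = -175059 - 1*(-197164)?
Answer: 120882894/11185129 ≈ 10.807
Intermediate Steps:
a = 22105 (a = -175059 + 197164 = 22105)
c(B) = 1/(-72 + B)
1/((c(-434) + a)/(-159318 + 398217)) = 1/((1/(-72 - 434) + 22105)/(-159318 + 398217)) = 1/((1/(-506) + 22105)/238899) = 1/((-1/506 + 22105)*(1/238899)) = 1/((11185129/506)*(1/238899)) = 1/(11185129/120882894) = 120882894/11185129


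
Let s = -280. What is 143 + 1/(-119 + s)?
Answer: 57056/399 ≈ 143.00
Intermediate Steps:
143 + 1/(-119 + s) = 143 + 1/(-119 - 280) = 143 + 1/(-399) = 143 - 1/399 = 57056/399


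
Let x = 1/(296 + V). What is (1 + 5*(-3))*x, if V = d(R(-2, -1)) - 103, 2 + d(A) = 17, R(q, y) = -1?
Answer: -7/104 ≈ -0.067308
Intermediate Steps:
d(A) = 15 (d(A) = -2 + 17 = 15)
V = -88 (V = 15 - 103 = -88)
x = 1/208 (x = 1/(296 - 88) = 1/208 ≈ 0.0048077)
(1 + 5*(-3))*x = (1 + 5*(-3))*(1/208) = (1 - 15)*(1/208) = -14*1/208 = -7/104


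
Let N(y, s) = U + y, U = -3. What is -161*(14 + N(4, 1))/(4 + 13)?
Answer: -2415/17 ≈ -142.06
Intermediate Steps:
N(y, s) = -3 + y
-161*(14 + N(4, 1))/(4 + 13) = -161*(14 + (-3 + 4))/(4 + 13) = -161*(14 + 1)/17 = -2415/17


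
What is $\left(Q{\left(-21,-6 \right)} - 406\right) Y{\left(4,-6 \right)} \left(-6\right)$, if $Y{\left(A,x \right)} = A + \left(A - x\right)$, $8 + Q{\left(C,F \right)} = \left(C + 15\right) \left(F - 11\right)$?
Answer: $26208$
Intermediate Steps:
$Q{\left(C,F \right)} = -8 + \left(-11 + F\right) \left(15 + C\right)$ ($Q{\left(C,F \right)} = -8 + \left(C + 15\right) \left(F - 11\right) = -8 + \left(15 + C\right) \left(-11 + F\right) = -8 + \left(-11 + F\right) \left(15 + C\right)$)
$Y{\left(A,x \right)} = - x + 2 A$
$\left(Q{\left(-21,-6 \right)} - 406\right) Y{\left(4,-6 \right)} \left(-6\right) = \left(\left(-173 - -231 + 15 \left(-6\right) - -126\right) - 406\right) \left(\left(-1\right) \left(-6\right) + 2 \cdot 4\right) \left(-6\right) = \left(\left(-173 + 231 - 90 + 126\right) - 406\right) \left(6 + 8\right) \left(-6\right) = \left(94 - 406\right) 14 \left(-6\right) = \left(-312\right) \left(-84\right) = 26208$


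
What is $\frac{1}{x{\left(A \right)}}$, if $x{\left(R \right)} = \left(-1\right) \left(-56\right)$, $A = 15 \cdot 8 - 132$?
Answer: $\frac{1}{56} \approx 0.017857$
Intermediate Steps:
$A = -12$ ($A = 120 - 132 = -12$)
$x{\left(R \right)} = 56$
$\frac{1}{x{\left(A \right)}} = \frac{1}{56}$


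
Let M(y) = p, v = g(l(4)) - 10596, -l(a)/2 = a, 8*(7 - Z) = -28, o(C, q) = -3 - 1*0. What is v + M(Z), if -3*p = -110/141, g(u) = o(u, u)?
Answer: -4483267/423 ≈ -10599.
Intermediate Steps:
o(C, q) = -3 (o(C, q) = -3 + 0 = -3)
Z = 21/2 (Z = 7 - 1/8*(-28) = 7 + 7/2 = 21/2 ≈ 10.500)
l(a) = -2*a
g(u) = -3
p = 110/423 (p = -(-110)/(3*141) = -1/3*(-110/141) = 110/423 ≈ 0.26005)
v = -10599 (v = -3 - 10596 = -10599)
M(y) = 110/423
v + M(Z) = -10599 + 110/423 = -4483267/423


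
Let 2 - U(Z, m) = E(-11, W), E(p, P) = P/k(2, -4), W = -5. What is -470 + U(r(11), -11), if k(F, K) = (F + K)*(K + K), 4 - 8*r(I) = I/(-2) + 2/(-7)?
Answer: -7483/16 ≈ -467.69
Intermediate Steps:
r(I) = 15/28 + I/16 (r(I) = ½ - (I/(-2) + 2/(-7))/8 = ½ - (I*(-½) + 2*(-⅐))/8 = ½ - (-I/2 - 2/7)/8 = ½ - (-2/7 - I/2)/8 = ½ + (1/28 + I/16) = 15/28 + I/16)
k(F, K) = 2*K*(F + K) (k(F, K) = (F + K)*(2*K) = 2*K*(F + K))
E(p, P) = P/16 (E(p, P) = P/((2*(-4)*(2 - 4))) = P/((2*(-4)*(-2))) = P/16)
U(Z, m) = 37/16 (U(Z, m) = 2 - (-5)/16 = 2 - 1*(-5/16) = 2 + 5/16 = 37/16)
-470 + U(r(11), -11) = -470 + 37/16 = -7483/16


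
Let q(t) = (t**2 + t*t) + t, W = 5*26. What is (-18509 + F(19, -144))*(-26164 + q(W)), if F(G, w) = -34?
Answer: -144004938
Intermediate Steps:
W = 130
q(t) = t + 2*t**2 (q(t) = (t**2 + t**2) + t = 2*t**2 + t = t + 2*t**2)
(-18509 + F(19, -144))*(-26164 + q(W)) = (-18509 - 34)*(-26164 + 130*(1 + 2*130)) = -18543*(-26164 + 130*(1 + 260)) = -18543*(-26164 + 130*261) = -18543*(-26164 + 33930) = -18543*7766 = -144004938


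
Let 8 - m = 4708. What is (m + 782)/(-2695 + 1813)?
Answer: 653/147 ≈ 4.4422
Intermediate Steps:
m = -4700 (m = 8 - 1*4708 = 8 - 4708 = -4700)
(m + 782)/(-2695 + 1813) = (-4700 + 782)/(-2695 + 1813) = -3918/(-882) = -3918*(-1/882) = 653/147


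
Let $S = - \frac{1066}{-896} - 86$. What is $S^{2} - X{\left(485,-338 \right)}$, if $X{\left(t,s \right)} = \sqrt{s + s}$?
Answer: $\frac{1443620025}{200704} - 26 i \approx 7192.8 - 26.0 i$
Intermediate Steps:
$S = - \frac{37995}{448}$ ($S = \left(-1066\right) \left(- \frac{1}{896}\right) - 86 = \frac{533}{448} - 86 = - \frac{37995}{448} \approx -84.81$)
$X{\left(t,s \right)} = \sqrt{2} \sqrt{s}$ ($X{\left(t,s \right)} = \sqrt{2 s} = \sqrt{2} \sqrt{s}$)
$S^{2} - X{\left(485,-338 \right)} = \left(- \frac{37995}{448}\right)^{2} - \sqrt{2} \sqrt{-338} = \frac{1443620025}{200704} - \sqrt{2} \cdot 13 i \sqrt{2} = \frac{1443620025}{200704} - 26 i$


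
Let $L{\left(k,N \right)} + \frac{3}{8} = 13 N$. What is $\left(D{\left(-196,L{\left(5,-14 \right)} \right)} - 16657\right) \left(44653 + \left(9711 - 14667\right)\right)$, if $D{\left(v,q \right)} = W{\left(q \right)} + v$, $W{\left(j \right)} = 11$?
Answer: $-668576874$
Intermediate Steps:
$L{\left(k,N \right)} = - \frac{3}{8} + 13 N$
$D{\left(v,q \right)} = 11 + v$
$\left(D{\left(-196,L{\left(5,-14 \right)} \right)} - 16657\right) \left(44653 + \left(9711 - 14667\right)\right) = \left(\left(11 - 196\right) - 16657\right) \left(44653 + \left(9711 - 14667\right)\right) = \left(-185 - 16657\right) \left(44653 - 4956\right) = \left(-16842\right) 39697 = -668576874$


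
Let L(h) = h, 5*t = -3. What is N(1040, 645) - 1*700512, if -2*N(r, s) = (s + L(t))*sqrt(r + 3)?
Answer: -700512 - 1611*sqrt(1043)/5 ≈ -7.1092e+5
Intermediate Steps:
t = -3/5 (t = (1/5)*(-3) = -3/5 ≈ -0.60000)
N(r, s) = -sqrt(3 + r)*(-3/5 + s)/2 (N(r, s) = -(s - 3/5)*sqrt(r + 3)/2 = -(-3/5 + s)*sqrt(3 + r)/2 = -sqrt(3 + r)*(-3/5 + s)/2)
N(1040, 645) - 1*700512 = sqrt(3 + 1040)*(3 - 5*645)/10 - 1*700512 = sqrt(1043)*(3 - 3225)/10 - 700512 = (1/10)*sqrt(1043)*(-3222) - 700512 = -1611*sqrt(1043)/5 - 700512 = -700512 - 1611*sqrt(1043)/5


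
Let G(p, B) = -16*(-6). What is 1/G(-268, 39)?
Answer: 1/96 ≈ 0.010417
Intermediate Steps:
G(p, B) = 96
1/G(-268, 39) = 1/96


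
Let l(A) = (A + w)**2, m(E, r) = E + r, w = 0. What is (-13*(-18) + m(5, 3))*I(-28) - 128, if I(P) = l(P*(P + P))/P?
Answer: -21249664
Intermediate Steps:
l(A) = A**2 (l(A) = (A + 0)**2 = A**2)
I(P) = 4*P**3 (I(P) = (P*(P + P))**2/P = (P*(2*P))**2/P = (2*P**2)**2/P = (4*P**4)/P = 4*P**3)
(-13*(-18) + m(5, 3))*I(-28) - 128 = (-13*(-18) + (5 + 3))*(4*(-28)**3) - 128 = (234 + 8)*(4*(-21952)) - 128 = 242*(-87808) - 128 = -21249536 - 128 = -21249664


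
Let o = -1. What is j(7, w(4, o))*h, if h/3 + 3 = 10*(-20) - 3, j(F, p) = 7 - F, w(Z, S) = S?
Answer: 0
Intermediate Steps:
h = -618 (h = -9 + 3*(10*(-20) - 3) = -9 + 3*(-200 - 3) = -9 + 3*(-203) = -9 - 609 = -618)
j(7, w(4, o))*h = (7 - 1*7)*(-618) = (7 - 7)*(-618) = 0*(-618) = 0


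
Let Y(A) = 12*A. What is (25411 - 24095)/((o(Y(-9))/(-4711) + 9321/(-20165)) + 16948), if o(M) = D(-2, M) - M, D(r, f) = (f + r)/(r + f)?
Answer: 31254116635/402492096351 ≈ 0.077652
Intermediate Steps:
D(r, f) = 1 (D(r, f) = (f + r)/(f + r) = 1)
o(M) = 1 - M
(25411 - 24095)/((o(Y(-9))/(-4711) + 9321/(-20165)) + 16948) = (25411 - 24095)/(((1 - 12*(-9))/(-4711) + 9321/(-20165)) + 16948) = 1316/(((1 - 1*(-108))*(-1/4711) + 9321*(-1/20165)) + 16948) = 1316/(((1 + 108)*(-1/4711) - 9321/20165) + 16948) = 1316/((109*(-1/4711) - 9321/20165) + 16948) = 1316/((-109/4711 - 9321/20165) + 16948) = 1316/(-46109216/94997315 + 16948) = 1316/(1609968385404/94997315) = 1316*(94997315/1609968385404) = 31254116635/402492096351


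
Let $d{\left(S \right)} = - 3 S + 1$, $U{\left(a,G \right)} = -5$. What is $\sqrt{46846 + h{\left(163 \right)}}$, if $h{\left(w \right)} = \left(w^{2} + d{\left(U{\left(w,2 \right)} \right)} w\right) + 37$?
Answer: $2 \sqrt{19015} \approx 275.79$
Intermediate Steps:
$d{\left(S \right)} = 1 - 3 S$
$h{\left(w \right)} = 37 + w^{2} + 16 w$ ($h{\left(w \right)} = \left(w^{2} + \left(1 - -15\right) w\right) + 37 = \left(w^{2} + \left(1 + 15\right) w\right) + 37 = \left(w^{2} + 16 w\right) + 37 = 37 + w^{2} + 16 w$)
$\sqrt{46846 + h{\left(163 \right)}} = \sqrt{46846 + \left(37 + 163^{2} + 16 \cdot 163\right)} = \sqrt{46846 + \left(37 + 26569 + 2608\right)} = \sqrt{46846 + 29214} = \sqrt{76060} = 2 \sqrt{19015}$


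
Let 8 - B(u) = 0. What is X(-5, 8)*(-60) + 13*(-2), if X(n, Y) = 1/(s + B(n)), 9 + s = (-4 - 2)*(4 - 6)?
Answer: -346/11 ≈ -31.455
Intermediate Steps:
s = 3 (s = -9 + (-4 - 2)*(4 - 6) = -9 - 6*(-2) = -9 + 12 = 3)
B(u) = 8 (B(u) = 8 - 1*0 = 8 + 0 = 8)
X(n, Y) = 1/11 (X(n, Y) = 1/(3 + 8) = 1/11)
X(-5, 8)*(-60) + 13*(-2) = (1/11)*(-60) + 13*(-2) = -60/11 - 26 = -346/11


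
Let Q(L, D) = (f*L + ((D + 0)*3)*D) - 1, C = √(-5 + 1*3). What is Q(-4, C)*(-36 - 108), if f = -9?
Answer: -4176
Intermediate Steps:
C = I*√2 (C = √(-5 + 3) = √(-2) = I*√2 ≈ 1.4142*I)
Q(L, D) = -1 - 9*L + 3*D² (Q(L, D) = (-9*L + ((D + 0)*3)*D) - 1 = (-9*L + (D*3)*D) - 1 = (-9*L + (3*D)*D) - 1 = (-9*L + 3*D²) - 1 = -1 - 9*L + 3*D²)
Q(-4, C)*(-36 - 108) = (-1 - 9*(-4) + 3*(I*√2)²)*(-36 - 108) = (-1 + 36 + 3*(-2))*(-144) = (-1 + 36 - 6)*(-144) = 29*(-144) = -4176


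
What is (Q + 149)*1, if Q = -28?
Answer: 121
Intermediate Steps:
(Q + 149)*1 = (-28 + 149)*1 = 121*1 = 121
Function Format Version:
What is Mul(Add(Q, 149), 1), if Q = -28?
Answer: 121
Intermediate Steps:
Mul(Add(Q, 149), 1) = Mul(Add(-28, 149), 1) = Mul(121, 1) = 121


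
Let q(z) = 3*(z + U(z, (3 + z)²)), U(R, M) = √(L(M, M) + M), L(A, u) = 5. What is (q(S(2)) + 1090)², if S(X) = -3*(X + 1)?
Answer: 1130338 + 6378*√41 ≈ 1.1712e+6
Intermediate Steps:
S(X) = -3 - 3*X (S(X) = -3*(1 + X) = -3 - 3*X)
U(R, M) = √(5 + M)
q(z) = 3*z + 3*√(5 + (3 + z)²) (q(z) = 3*(z + √(5 + (3 + z)²)) = 3*z + 3*√(5 + (3 + z)²))
(q(S(2)) + 1090)² = ((3*(-3 - 3*2) + 3*√(5 + (3 + (-3 - 3*2))²)) + 1090)² = ((3*(-3 - 6) + 3*√(5 + (3 + (-3 - 6))²)) + 1090)² = ((3*(-9) + 3*√(5 + (3 - 9)²)) + 1090)² = ((-27 + 3*√(5 + (-6)²)) + 1090)² = ((-27 + 3*√(5 + 36)) + 1090)² = ((-27 + 3*√41) + 1090)² = (1063 + 3*√41)²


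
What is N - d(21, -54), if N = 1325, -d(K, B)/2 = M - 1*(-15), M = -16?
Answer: 1323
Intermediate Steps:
d(K, B) = 2 (d(K, B) = -2*(-16 - 1*(-15)) = -2*(-16 + 15) = -2*(-1) = 2)
N - d(21, -54) = 1325 - 1*2 = 1325 - 2 = 1323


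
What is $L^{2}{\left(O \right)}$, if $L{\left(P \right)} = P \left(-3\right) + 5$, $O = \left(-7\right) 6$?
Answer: $17161$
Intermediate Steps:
$O = -42$
$L{\left(P \right)} = 5 - 3 P$ ($L{\left(P \right)} = - 3 P + 5 = 5 - 3 P$)
$L^{2}{\left(O \right)} = \left(5 - -126\right)^{2} = \left(5 + 126\right)^{2} = 131^{2} = 17161$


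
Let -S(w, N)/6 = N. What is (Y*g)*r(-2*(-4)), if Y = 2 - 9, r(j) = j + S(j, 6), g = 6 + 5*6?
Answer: 7056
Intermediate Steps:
g = 36 (g = 6 + 30 = 36)
S(w, N) = -6*N
r(j) = -36 + j (r(j) = j - 6*6 = j - 36 = -36 + j)
Y = -7
(Y*g)*r(-2*(-4)) = (-7*36)*(-36 - 2*(-4)) = -252*(-36 + 8) = -252*(-28) = 7056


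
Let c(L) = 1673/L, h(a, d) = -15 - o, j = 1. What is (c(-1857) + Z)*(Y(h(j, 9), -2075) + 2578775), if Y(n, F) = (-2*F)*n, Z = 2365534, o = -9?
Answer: 11218649241239375/1857 ≈ 6.0413e+12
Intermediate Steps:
h(a, d) = -6 (h(a, d) = -15 - 1*(-9) = -15 + 9 = -6)
Y(n, F) = -2*F*n
(c(-1857) + Z)*(Y(h(j, 9), -2075) + 2578775) = (1673/(-1857) + 2365534)*(-2*(-2075)*(-6) + 2578775) = (1673*(-1/1857) + 2365534)*(-24900 + 2578775) = (-1673/1857 + 2365534)*2553875 = (4392794965/1857)*2553875 = 11218649241239375/1857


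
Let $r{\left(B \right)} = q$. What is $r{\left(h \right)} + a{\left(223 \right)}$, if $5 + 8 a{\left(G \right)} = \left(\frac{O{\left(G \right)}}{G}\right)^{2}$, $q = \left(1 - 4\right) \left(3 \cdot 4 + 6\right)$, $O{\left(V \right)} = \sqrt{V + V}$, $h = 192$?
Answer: $- \frac{97449}{1784} \approx -54.624$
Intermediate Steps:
$O{\left(V \right)} = \sqrt{2} \sqrt{V}$ ($O{\left(V \right)} = \sqrt{2 V} = \sqrt{2} \sqrt{V}$)
$q = -54$ ($q = - 3 \left(12 + 6\right) = \left(-3\right) 18 = -54$)
$a{\left(G \right)} = - \frac{5}{8} + \frac{1}{4 G}$ ($a{\left(G \right)} = - \frac{5}{8} + \frac{\left(\frac{\sqrt{2} \sqrt{G}}{G}\right)^{2}}{8} = - \frac{5}{8} + \frac{\left(\frac{\sqrt{2}}{\sqrt{G}}\right)^{2}}{8} = - \frac{5}{8} + \frac{2 \frac{1}{G}}{8} = - \frac{5}{8} + \frac{1}{4 G}$)
$r{\left(B \right)} = -54$
$r{\left(h \right)} + a{\left(223 \right)} = -54 + \frac{2 - 1115}{8 \cdot 223} = -54 + \frac{1}{8} \cdot \frac{1}{223} \left(2 - 1115\right) = -54 + \frac{1}{8} \cdot \frac{1}{223} \left(-1113\right) = -54 - \frac{1113}{1784} = - \frac{97449}{1784}$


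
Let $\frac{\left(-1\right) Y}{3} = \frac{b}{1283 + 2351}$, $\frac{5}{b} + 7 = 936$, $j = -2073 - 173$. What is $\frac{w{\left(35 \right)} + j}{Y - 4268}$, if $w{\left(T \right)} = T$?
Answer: $\frac{7464305046}{14408708263} \approx 0.51804$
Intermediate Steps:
$j = -2246$
$b = \frac{5}{929}$ ($b = \frac{5}{-7 + 936} = \frac{5}{929} \approx 0.0053821$)
$Y = - \frac{15}{3375986}$ ($Y = - 3 \frac{5}{929 \left(1283 + 2351\right)} = - 3 \frac{5}{929 \cdot 3634} = - 3 \cdot \frac{5}{929} \cdot \frac{1}{3634} = \left(-3\right) \frac{5}{3375986} = - \frac{15}{3375986} \approx -4.4431 \cdot 10^{-6}$)
$\frac{w{\left(35 \right)} + j}{Y - 4268} = \frac{35 - 2246}{- \frac{15}{3375986} - 4268} = - \frac{2211}{- \frac{14408708263}{3375986}} = \left(-2211\right) \left(- \frac{3375986}{14408708263}\right) = \frac{7464305046}{14408708263}$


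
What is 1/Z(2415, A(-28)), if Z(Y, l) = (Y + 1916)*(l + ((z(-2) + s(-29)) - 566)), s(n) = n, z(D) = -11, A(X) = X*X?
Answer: 1/770918 ≈ 1.2972e-6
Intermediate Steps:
A(X) = X²
Z(Y, l) = (-606 + l)*(1916 + Y) (Z(Y, l) = (Y + 1916)*(l + ((-11 - 29) - 566)) = (1916 + Y)*(l + (-40 - 566)) = (1916 + Y)*(l - 606) = (1916 + Y)*(-606 + l) = (-606 + l)*(1916 + Y))
1/Z(2415, A(-28)) = 1/(-1161096 - 606*2415 + 1916*(-28)² + 2415*(-28)²) = 1/(-1161096 - 1463490 + 1916*784 + 2415*784) = 1/(-1161096 - 1463490 + 1502144 + 1893360) = 1/770918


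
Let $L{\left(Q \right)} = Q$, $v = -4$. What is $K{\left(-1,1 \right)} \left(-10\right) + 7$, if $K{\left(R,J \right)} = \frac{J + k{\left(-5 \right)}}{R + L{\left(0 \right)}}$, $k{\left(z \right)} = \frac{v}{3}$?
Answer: $\frac{11}{3} \approx 3.6667$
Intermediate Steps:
$k{\left(z \right)} = - \frac{4}{3}$
$K{\left(R,J \right)} = \frac{- \frac{4}{3} + J}{R}$ ($K{\left(R,J \right)} = \frac{J - \frac{4}{3}}{R + 0} = \frac{- \frac{4}{3} + J}{R}$)
$K{\left(-1,1 \right)} \left(-10\right) + 7 = \frac{- \frac{4}{3} + 1}{-1} \left(-10\right) + 7 = \left(-1\right) \left(- \frac{1}{3}\right) \left(-10\right) + 7 = \frac{1}{3} \left(-10\right) + 7 = - \frac{10}{3} + 7 = \frac{11}{3}$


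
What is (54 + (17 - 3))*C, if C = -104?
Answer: -7072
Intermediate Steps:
(54 + (17 - 3))*C = (54 + (17 - 3))*(-104) = (54 + 14)*(-104) = 68*(-104) = -7072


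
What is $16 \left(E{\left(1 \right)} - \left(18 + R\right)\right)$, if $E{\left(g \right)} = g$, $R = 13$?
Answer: $-480$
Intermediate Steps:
$16 \left(E{\left(1 \right)} - \left(18 + R\right)\right) = 16 \left(1 - 31\right) = 16 \left(-30\right) = -480$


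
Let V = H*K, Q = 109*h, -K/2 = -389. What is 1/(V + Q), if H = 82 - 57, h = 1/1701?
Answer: 1701/33084559 ≈ 5.1414e-5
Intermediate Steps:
K = 778 (K = -2*(-389) = 778)
h = 1/1701 ≈ 0.00058789
H = 25
Q = 109/1701 (Q = 109*(1/1701) = 109/1701 ≈ 0.064080)
V = 19450 (V = 25*778 = 19450)
1/(V + Q) = 1/(19450 + 109/1701) = 1/(33084559/1701) = 1701/33084559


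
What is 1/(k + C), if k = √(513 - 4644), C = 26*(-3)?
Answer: -26/3405 - I*√51/1135 ≈ -0.0076358 - 0.006292*I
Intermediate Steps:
C = -78
k = 9*I*√51 (k = √(-4131) = 9*I*√51 ≈ 64.273*I)
1/(k + C) = 1/(9*I*√51 - 78) = 1/(-78 + 9*I*√51)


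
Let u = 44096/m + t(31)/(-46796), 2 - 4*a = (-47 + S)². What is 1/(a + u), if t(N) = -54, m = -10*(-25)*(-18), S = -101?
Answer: -13161375/72194063401 ≈ -0.00018231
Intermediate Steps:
m = -4500 (m = 250*(-18) = -4500)
a = -10951/2 (a = ½ - (-47 - 101)²/4 = ½ - ¼*(-148)² = ½ - ¼*21904 = ½ - 5476 = -10951/2 ≈ -5475.5)
u = -257909177/26322750 (u = 44096/(-4500) - 54/(-46796) = 44096*(-1/4500) - 54*(-1/46796) = -11024/1125 + 27/23398 = -257909177/26322750 ≈ -9.7980)
1/(a + u) = 1/(-10951/2 - 257909177/26322750) = 1/(-72194063401/13161375) = -13161375/72194063401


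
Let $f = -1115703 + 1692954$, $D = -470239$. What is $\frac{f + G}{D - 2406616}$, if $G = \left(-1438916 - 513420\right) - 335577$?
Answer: $\frac{1710662}{2876855} \approx 0.59463$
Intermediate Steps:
$f = 577251$
$G = -2287913$ ($G = -1952336 - 335577 = -2287913$)
$\frac{f + G}{D - 2406616} = \frac{577251 - 2287913}{-470239 - 2406616} = - \frac{1710662}{-2876855} = \left(-1710662\right) \left(- \frac{1}{2876855}\right) = \frac{1710662}{2876855}$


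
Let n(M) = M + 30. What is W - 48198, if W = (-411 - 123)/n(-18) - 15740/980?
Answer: -4729339/98 ≈ -48259.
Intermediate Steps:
n(M) = 30 + M
W = -5935/98 (W = (-411 - 123)/(30 - 18) - 15740/980 = -534/12 - 15740*1/980 = -534*1/12 - 787/49 = -89/2 - 787/49 = -5935/98 ≈ -60.561)
W - 48198 = -5935/98 - 48198 = -4729339/98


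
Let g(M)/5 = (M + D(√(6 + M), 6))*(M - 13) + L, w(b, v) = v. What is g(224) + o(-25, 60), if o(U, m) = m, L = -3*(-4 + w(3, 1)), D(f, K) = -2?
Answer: 234315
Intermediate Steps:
L = 9 (L = -3*(-4 + 1) = -3*(-3) = 9)
g(M) = 45 + 5*(-13 + M)*(-2 + M) (g(M) = 5*((M - 2)*(M - 13) + 9) = 5*((-2 + M)*(-13 + M) + 9) = 5*((-13 + M)*(-2 + M) + 9) = 5*(9 + (-13 + M)*(-2 + M)) = 45 + 5*(-13 + M)*(-2 + M))
g(224) + o(-25, 60) = (175 - 75*224 + 5*224²) + 60 = (175 - 16800 + 5*50176) + 60 = (175 - 16800 + 250880) + 60 = 234255 + 60 = 234315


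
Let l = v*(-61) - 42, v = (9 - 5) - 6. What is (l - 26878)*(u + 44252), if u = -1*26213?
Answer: -483409122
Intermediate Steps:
v = -2 (v = 4 - 6 = -2)
u = -26213
l = 80 (l = -2*(-61) - 42 = 122 - 42 = 80)
(l - 26878)*(u + 44252) = (80 - 26878)*(-26213 + 44252) = -26798*18039 = -483409122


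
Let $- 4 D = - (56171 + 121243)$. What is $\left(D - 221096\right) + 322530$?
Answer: $\frac{291575}{2} \approx 1.4579 \cdot 10^{5}$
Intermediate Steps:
$D = \frac{88707}{2}$ ($D = - \frac{\left(-1\right) \left(56171 + 121243\right)}{4} = - \frac{\left(-1\right) 177414}{4} = \left(- \frac{1}{4}\right) \left(-177414\right) = \frac{88707}{2} \approx 44354.0$)
$\left(D - 221096\right) + 322530 = \left(\frac{88707}{2} - 221096\right) + 322530 = - \frac{353485}{2} + 322530 = \frac{291575}{2}$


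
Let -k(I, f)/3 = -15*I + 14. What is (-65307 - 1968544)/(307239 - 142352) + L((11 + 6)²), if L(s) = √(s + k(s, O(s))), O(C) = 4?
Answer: -2033851/164887 + 2*√3313 ≈ 102.78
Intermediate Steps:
k(I, f) = -42 + 45*I (k(I, f) = -3*(-15*I + 14) = -3*(14 - 15*I) = -42 + 45*I)
L(s) = √(-42 + 46*s) (L(s) = √(s + (-42 + 45*s)) = √(-42 + 46*s))
(-65307 - 1968544)/(307239 - 142352) + L((11 + 6)²) = (-65307 - 1968544)/(307239 - 142352) + √(-42 + 46*(11 + 6)²) = -2033851/164887 + √(-42 + 46*17²) = -2033851*1/164887 + √(-42 + 46*289) = -2033851/164887 + √(-42 + 13294) = -2033851/164887 + √13252 = -2033851/164887 + 2*√3313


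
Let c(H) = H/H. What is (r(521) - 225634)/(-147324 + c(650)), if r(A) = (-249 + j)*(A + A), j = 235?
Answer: 240222/147323 ≈ 1.6306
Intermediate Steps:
r(A) = -28*A (r(A) = (-249 + 235)*(A + A) = -28*A)
c(H) = 1
(r(521) - 225634)/(-147324 + c(650)) = (-28*521 - 225634)/(-147324 + 1) = (-14588 - 225634)/(-147323) = -240222*(-1/147323) = 240222/147323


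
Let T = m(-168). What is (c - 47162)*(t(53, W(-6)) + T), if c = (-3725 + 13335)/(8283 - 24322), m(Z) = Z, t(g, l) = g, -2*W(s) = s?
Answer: 86990706720/16039 ≈ 5.4237e+6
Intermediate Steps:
W(s) = -s/2
T = -168
c = -9610/16039 (c = 9610/(-16039) = 9610*(-1/16039) = -9610/16039 ≈ -0.59916)
(c - 47162)*(t(53, W(-6)) + T) = (-9610/16039 - 47162)*(53 - 168) = -756440928/16039*(-115) = 86990706720/16039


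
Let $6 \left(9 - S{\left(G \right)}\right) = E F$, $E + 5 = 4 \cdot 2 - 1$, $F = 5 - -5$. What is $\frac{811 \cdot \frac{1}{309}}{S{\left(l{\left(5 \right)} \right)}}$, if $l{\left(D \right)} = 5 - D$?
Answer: $\frac{811}{1751} \approx 0.46316$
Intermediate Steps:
$F = 10$ ($F = 5 + 5 = 10$)
$E = 2$ ($E = -5 + \left(4 \cdot 2 - 1\right) = -5 + \left(8 - 1\right) = -5 + 7 = 2$)
$S{\left(G \right)} = \frac{17}{3}$ ($S{\left(G \right)} = 9 - \frac{2 \cdot 10}{6} = 9 - \frac{10}{3} = \frac{17}{3}$)
$\frac{811 \cdot \frac{1}{309}}{S{\left(l{\left(5 \right)} \right)}} = \frac{811 \cdot \frac{1}{309}}{\frac{17}{3}} = 811 \cdot \frac{1}{309} \cdot \frac{3}{17} = \frac{811}{309} \cdot \frac{3}{17} = \frac{811}{1751}$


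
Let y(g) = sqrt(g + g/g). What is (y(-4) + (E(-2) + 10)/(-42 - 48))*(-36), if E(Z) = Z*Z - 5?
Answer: 18/5 - 36*I*sqrt(3) ≈ 3.6 - 62.354*I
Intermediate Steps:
E(Z) = -5 + Z**2 (E(Z) = Z**2 - 5 = -5 + Z**2)
y(g) = sqrt(1 + g) (y(g) = sqrt(g + 1) = sqrt(1 + g))
(y(-4) + (E(-2) + 10)/(-42 - 48))*(-36) = (sqrt(1 - 4) + ((-5 + (-2)**2) + 10)/(-42 - 48))*(-36) = (sqrt(-3) + ((-5 + 4) + 10)/(-90))*(-36) = (I*sqrt(3) + (-1 + 10)*(-1/90))*(-36) = (I*sqrt(3) + 9*(-1/90))*(-36) = (I*sqrt(3) - 1/10)*(-36) = (-1/10 + I*sqrt(3))*(-36) = 18/5 - 36*I*sqrt(3)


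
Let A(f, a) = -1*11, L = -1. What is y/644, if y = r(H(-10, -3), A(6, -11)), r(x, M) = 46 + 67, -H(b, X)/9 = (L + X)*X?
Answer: 113/644 ≈ 0.17547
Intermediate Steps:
A(f, a) = -11
H(b, X) = -9*X*(-1 + X) (H(b, X) = -9*(-1 + X)*X = -9*X*(-1 + X))
r(x, M) = 113
y = 113
y/644 = 113/644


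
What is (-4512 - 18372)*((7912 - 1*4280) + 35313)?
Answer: -891217380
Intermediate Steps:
(-4512 - 18372)*((7912 - 1*4280) + 35313) = -22884*((7912 - 4280) + 35313) = -22884*(3632 + 35313) = -22884*38945 = -891217380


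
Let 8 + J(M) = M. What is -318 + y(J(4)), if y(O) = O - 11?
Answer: -333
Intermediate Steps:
J(M) = -8 + M
y(O) = -11 + O
-318 + y(J(4)) = -318 + (-11 + (-8 + 4)) = -318 + (-11 - 4) = -318 - 15 = -333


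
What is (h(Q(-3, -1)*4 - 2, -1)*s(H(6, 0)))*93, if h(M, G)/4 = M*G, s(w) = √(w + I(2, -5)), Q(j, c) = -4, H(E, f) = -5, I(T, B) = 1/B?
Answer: 6696*I*√130/5 ≈ 15269.0*I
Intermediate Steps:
s(w) = √(-⅕ + w) (s(w) = √(w + 1/(-5)) = √(w - ⅕) = √(-⅕ + w))
h(M, G) = 4*G*M (h(M, G) = 4*(M*G) = 4*(G*M) = 4*G*M)
(h(Q(-3, -1)*4 - 2, -1)*s(H(6, 0)))*93 = ((4*(-1)*(-4*4 - 2))*(√(-5 + 25*(-5))/5))*93 = ((4*(-1)*(-16 - 2))*(√(-5 - 125)/5))*93 = ((4*(-1)*(-18))*(√(-130)/5))*93 = (72*((I*√130)/5))*93 = (72*(I*√130/5))*93 = (72*I*√130/5)*93 = 6696*I*√130/5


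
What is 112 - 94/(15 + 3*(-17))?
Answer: 2063/18 ≈ 114.61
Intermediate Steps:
112 - 94/(15 + 3*(-17)) = 112 - 94/(15 - 51) = 112 - 94/(-36) = 112 - 94*(-1/36) = 112 + 47/18 = 2063/18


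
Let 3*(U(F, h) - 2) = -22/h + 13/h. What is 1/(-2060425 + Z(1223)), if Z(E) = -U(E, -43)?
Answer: -43/88598364 ≈ -4.8534e-7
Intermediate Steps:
U(F, h) = 2 - 3/h (U(F, h) = 2 + (-22/h + 13/h)/3 = 2 + (-9/h)/3 = 2 - 3/h)
Z(E) = -89/43 (Z(E) = -(2 - 3/(-43)) = -(2 - 3*(-1/43)) = -(2 + 3/43) = -1*89/43 = -89/43)
1/(-2060425 + Z(1223)) = 1/(-2060425 - 89/43) = 1/(-88598364/43) = -43/88598364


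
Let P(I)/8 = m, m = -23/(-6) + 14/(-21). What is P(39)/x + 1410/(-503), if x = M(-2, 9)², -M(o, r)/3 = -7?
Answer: -1827202/665469 ≈ -2.7457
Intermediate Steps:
M(o, r) = 21 (M(o, r) = -3*(-7) = 21)
m = 19/6 (m = -23*(-⅙) + 14*(-1/21) = 23/6 - ⅔ = 19/6 ≈ 3.1667)
P(I) = 76/3 (P(I) = 8*(19/6) = 76/3)
x = 441 (x = 21² = 441)
P(39)/x + 1410/(-503) = (76/3)/441 + 1410/(-503) = (76/3)*(1/441) + 1410*(-1/503) = 76/1323 - 1410/503 = -1827202/665469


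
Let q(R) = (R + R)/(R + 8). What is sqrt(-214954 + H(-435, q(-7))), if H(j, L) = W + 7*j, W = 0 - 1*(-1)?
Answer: 3*I*sqrt(24222) ≈ 466.9*I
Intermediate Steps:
W = 1 (W = 0 + 1 = 1)
q(R) = 2*R/(8 + R) (q(R) = (2*R)/(8 + R) = 2*R/(8 + R))
H(j, L) = 1 + 7*j
sqrt(-214954 + H(-435, q(-7))) = sqrt(-214954 + (1 + 7*(-435))) = sqrt(-214954 + (1 - 3045)) = sqrt(-214954 - 3044) = sqrt(-217998) = 3*I*sqrt(24222)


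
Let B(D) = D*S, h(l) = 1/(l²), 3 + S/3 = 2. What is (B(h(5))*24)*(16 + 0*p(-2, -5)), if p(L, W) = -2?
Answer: -1152/25 ≈ -46.080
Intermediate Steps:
S = -3 (S = -9 + 3*2 = -9 + 6 = -3)
h(l) = l⁻²
B(D) = -3*D (B(D) = D*(-3) = -3*D)
(B(h(5))*24)*(16 + 0*p(-2, -5)) = (-3/5²*24)*(16 + 0*(-2)) = (-3*1/25*24)*(16 + 0) = -3/25*24*16 = -72/25*16 = -1152/25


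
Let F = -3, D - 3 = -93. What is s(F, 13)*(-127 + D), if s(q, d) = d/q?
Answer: 2821/3 ≈ 940.33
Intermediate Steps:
D = -90 (D = 3 - 93 = -90)
s(F, 13)*(-127 + D) = (13/(-3))*(-127 - 90) = (13*(-⅓))*(-217) = -13/3*(-217) = 2821/3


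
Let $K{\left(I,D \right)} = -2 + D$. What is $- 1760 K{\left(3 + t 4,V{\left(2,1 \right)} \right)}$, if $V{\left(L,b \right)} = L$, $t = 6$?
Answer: $0$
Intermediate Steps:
$- 1760 K{\left(3 + t 4,V{\left(2,1 \right)} \right)} = - 1760 \left(-2 + 2\right) = \left(-1760\right) 0 = 0$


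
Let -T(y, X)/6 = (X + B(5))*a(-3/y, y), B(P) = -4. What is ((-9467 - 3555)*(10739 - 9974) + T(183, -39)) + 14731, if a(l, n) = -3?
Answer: -9947873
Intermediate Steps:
T(y, X) = -72 + 18*X (T(y, X) = -6*(X - 4)*(-3) = -6*(-4 + X)*(-3) = -6*(12 - 3*X) = -72 + 18*X)
((-9467 - 3555)*(10739 - 9974) + T(183, -39)) + 14731 = ((-9467 - 3555)*(10739 - 9974) + (-72 + 18*(-39))) + 14731 = (-13022*765 + (-72 - 702)) + 14731 = (-9961830 - 774) + 14731 = -9962604 + 14731 = -9947873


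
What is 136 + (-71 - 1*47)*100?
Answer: -11664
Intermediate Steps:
136 + (-71 - 1*47)*100 = 136 + (-71 - 47)*100 = 136 - 118*100 = 136 - 11800 = -11664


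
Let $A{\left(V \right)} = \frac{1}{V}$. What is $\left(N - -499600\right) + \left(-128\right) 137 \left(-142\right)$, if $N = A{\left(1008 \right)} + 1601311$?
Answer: $\frac{4627751185}{1008} \approx 4.591 \cdot 10^{6}$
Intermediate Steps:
$N = \frac{1614121489}{1008}$ ($N = \frac{1}{1008} + 1601311 = \frac{1614121489}{1008} \approx 1.6013 \cdot 10^{6}$)
$\left(N - -499600\right) + \left(-128\right) 137 \left(-142\right) = \left(\frac{1614121489}{1008} - -499600\right) + \left(-128\right) 137 \left(-142\right) = \left(\frac{1614121489}{1008} + 499600\right) - -2490112 = \frac{2117718289}{1008} + 2490112 = \frac{4627751185}{1008}$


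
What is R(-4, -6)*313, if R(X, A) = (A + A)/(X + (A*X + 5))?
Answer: -3756/25 ≈ -150.24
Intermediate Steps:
R(X, A) = 2*A/(5 + X + A*X) (R(X, A) = (2*A)/(X + (5 + A*X)) = (2*A)/(5 + X + A*X) = 2*A/(5 + X + A*X))
R(-4, -6)*313 = (2*(-6)/(5 - 4 - 6*(-4)))*313 = (2*(-6)/(5 - 4 + 24))*313 = (2*(-6)/25)*313 = (2*(-6)*(1/25))*313 = -12/25*313 = -3756/25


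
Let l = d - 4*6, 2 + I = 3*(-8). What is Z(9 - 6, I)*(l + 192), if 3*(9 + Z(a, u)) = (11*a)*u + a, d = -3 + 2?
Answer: -49098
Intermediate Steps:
I = -26 (I = -2 + 3*(-8) = -2 - 24 = -26)
d = -1
Z(a, u) = -9 + a/3 + 11*a*u/3 (Z(a, u) = -9 + ((11*a)*u + a)/3 = -9 + (11*a*u + a)/3 = -9 + (a + 11*a*u)/3 = -9 + (a/3 + 11*a*u/3) = -9 + a/3 + 11*a*u/3)
l = -25 (l = -1 - 4*6 = -1 - 24 = -25)
Z(9 - 6, I)*(l + 192) = (-9 + (9 - 6)/3 + (11/3)*(9 - 6)*(-26))*(-25 + 192) = (-9 + (⅓)*3 + (11/3)*3*(-26))*167 = (-9 + 1 - 286)*167 = -294*167 = -49098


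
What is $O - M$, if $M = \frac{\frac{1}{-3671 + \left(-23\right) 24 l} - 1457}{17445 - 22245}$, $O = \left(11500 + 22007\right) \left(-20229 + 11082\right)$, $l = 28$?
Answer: $- \frac{703464731998661}{2295240} \approx -3.0649 \cdot 10^{8}$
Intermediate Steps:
$O = -306488529$ ($O = 33507 \left(-9147\right) = -306488529$)
$M = \frac{696701}{2295240}$ ($M = \frac{\frac{1}{-3671 + \left(-23\right) 24 \cdot 28} - 1457}{17445 - 22245} = \frac{\frac{1}{-3671 - 15456} - 1457}{-4800} = \left(\frac{1}{-3671 - 15456} - 1457\right) \left(- \frac{1}{4800}\right) = \left(\frac{1}{-19127} - 1457\right) \left(- \frac{1}{4800}\right) = \left(- \frac{1}{19127} - 1457\right) \left(- \frac{1}{4800}\right) = \left(- \frac{27868040}{19127}\right) \left(- \frac{1}{4800}\right) = \frac{696701}{2295240} \approx 0.30354$)
$O - M = -306488529 - \frac{696701}{2295240} = - \frac{703464731998661}{2295240}$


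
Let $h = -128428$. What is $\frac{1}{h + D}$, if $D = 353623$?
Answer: $\frac{1}{225195} \approx 4.4406 \cdot 10^{-6}$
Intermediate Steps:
$\frac{1}{h + D} = \frac{1}{-128428 + 353623} = \frac{1}{225195}$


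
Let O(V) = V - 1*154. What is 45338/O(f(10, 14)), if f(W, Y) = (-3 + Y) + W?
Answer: -45338/133 ≈ -340.89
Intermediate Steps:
f(W, Y) = -3 + W + Y
O(V) = -154 + V (O(V) = V - 154 = -154 + V)
45338/O(f(10, 14)) = 45338/(-154 + (-3 + 10 + 14)) = 45338/(-154 + 21) = 45338/(-133) = 45338*(-1/133) = -45338/133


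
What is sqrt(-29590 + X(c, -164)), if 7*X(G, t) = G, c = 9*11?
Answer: 11*I*sqrt(11977)/7 ≈ 171.98*I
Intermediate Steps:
c = 99
X(G, t) = G/7
sqrt(-29590 + X(c, -164)) = sqrt(-29590 + (1/7)*99) = sqrt(-29590 + 99/7) = sqrt(-207031/7) = 11*I*sqrt(11977)/7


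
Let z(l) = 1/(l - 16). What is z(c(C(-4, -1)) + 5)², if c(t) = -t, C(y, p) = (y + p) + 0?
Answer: 1/36 ≈ 0.027778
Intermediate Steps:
C(y, p) = p + y (C(y, p) = (p + y) + 0 = p + y)
z(l) = 1/(-16 + l)
z(c(C(-4, -1)) + 5)² = (1/(-16 + (-(-1 - 4) + 5)))² = (1/(-16 + (-1*(-5) + 5)))² = (1/(-16 + (5 + 5)))² = (1/(-16 + 10))² = (1/(-6))² = (-⅙)² = 1/36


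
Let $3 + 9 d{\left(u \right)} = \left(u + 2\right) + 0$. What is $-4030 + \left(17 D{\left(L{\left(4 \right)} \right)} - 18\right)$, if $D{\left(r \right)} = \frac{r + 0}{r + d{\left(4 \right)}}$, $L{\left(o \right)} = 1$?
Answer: $- \frac{16141}{4} \approx -4035.3$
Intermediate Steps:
$d{\left(u \right)} = - \frac{1}{9} + \frac{u}{9}$ ($d{\left(u \right)} = - \frac{1}{3} + \frac{\left(u + 2\right) + 0}{9} = - \frac{1}{3} + \frac{\left(2 + u\right) + 0}{9} = - \frac{1}{3} + \frac{2 + u}{9} = - \frac{1}{3} + \left(\frac{2}{9} + \frac{u}{9}\right) = - \frac{1}{9} + \frac{u}{9}$)
$D{\left(r \right)} = \frac{r}{\frac{1}{3} + r}$ ($D{\left(r \right)} = \frac{r + 0}{r + \left(- \frac{1}{9} + \frac{1}{9} \cdot 4\right)} = \frac{r}{r + \left(- \frac{1}{9} + \frac{4}{9}\right)} = \frac{r}{r + \frac{1}{3}} = \frac{r}{\frac{1}{3} + r}$)
$-4030 + \left(17 D{\left(L{\left(4 \right)} \right)} - 18\right) = -4030 - \left(18 - 17 \cdot 3 \cdot 1 \frac{1}{1 + 3 \cdot 1}\right) = -4030 - \left(18 - 17 \cdot 3 \cdot 1 \frac{1}{1 + 3}\right) = -4030 - \left(18 - 17 \cdot 3 \cdot 1 \cdot \frac{1}{4}\right) = -4030 + \left(17 \cdot \frac{3}{4} - 18\right) = -4030 + \left(\frac{51}{4} - 18\right) = -4030 - \frac{21}{4} = - \frac{16141}{4}$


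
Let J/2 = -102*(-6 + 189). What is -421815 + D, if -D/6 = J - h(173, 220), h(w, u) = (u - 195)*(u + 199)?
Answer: -134973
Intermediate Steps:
J = -37332 (J = 2*(-102*(-6 + 189)) = 2*(-102*183) = 2*(-18666) = -37332)
h(w, u) = (-195 + u)*(199 + u)
D = 286842 (D = -6*(-37332 - (-38805 + 220**2 + 4*220)) = -6*(-37332 - (-38805 + 48400 + 880)) = -6*(-37332 - 1*10475) = -6*(-37332 - 10475) = -6*(-47807) = 286842)
-421815 + D = -421815 + 286842 = -134973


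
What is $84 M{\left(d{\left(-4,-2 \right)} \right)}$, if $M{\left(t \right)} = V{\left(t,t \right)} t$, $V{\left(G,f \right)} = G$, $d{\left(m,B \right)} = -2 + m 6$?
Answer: $56784$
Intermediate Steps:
$d{\left(m,B \right)} = -2 + 6 m$
$M{\left(t \right)} = t^{2}$ ($M{\left(t \right)} = t t = t^{2}$)
$84 M{\left(d{\left(-4,-2 \right)} \right)} = 84 \left(-2 + 6 \left(-4\right)\right)^{2} = 84 \left(-2 - 24\right)^{2} = 84 \left(-26\right)^{2} = 84 \cdot 676 = 56784$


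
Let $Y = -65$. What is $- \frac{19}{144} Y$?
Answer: $\frac{1235}{144} \approx 8.5764$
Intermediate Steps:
$- \frac{19}{144} Y = - \frac{19}{144} \left(-65\right) = \left(-19\right) \frac{1}{144} \left(-65\right) = \left(- \frac{19}{144}\right) \left(-65\right) = \frac{1235}{144}$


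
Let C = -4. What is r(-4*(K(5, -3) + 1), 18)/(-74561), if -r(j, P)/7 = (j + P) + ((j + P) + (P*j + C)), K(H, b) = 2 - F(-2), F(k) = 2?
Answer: -336/74561 ≈ -0.0045064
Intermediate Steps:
K(H, b) = 0 (K(H, b) = 2 - 1*2 = 2 - 2 = 0)
r(j, P) = 28 - 14*P - 14*j - 7*P*j (r(j, P) = -7*((j + P) + ((j + P) + (P*j - 4))) = -7*((P + j) + ((P + j) + (-4 + P*j))) = -7*((P + j) + (-4 + P + j + P*j)) = -7*(-4 + 2*P + 2*j + P*j) = 28 - 14*P - 14*j - 7*P*j)
r(-4*(K(5, -3) + 1), 18)/(-74561) = (28 - 14*18 - (-56)*(0 + 1) - 7*18*(-4*(0 + 1)))/(-74561) = (28 - 252 - (-56) - 7*18*(-4*1))*(-1/74561) = (28 - 252 - 14*(-4) - 7*18*(-4))*(-1/74561) = (28 - 252 + 56 + 504)*(-1/74561) = 336*(-1/74561) = -336/74561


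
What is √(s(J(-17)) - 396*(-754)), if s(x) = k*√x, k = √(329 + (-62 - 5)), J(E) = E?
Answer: √(298584 + I*√4454) ≈ 546.43 + 0.061*I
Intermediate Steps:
k = √262 (k = √(329 - 67) = √262 ≈ 16.186)
s(x) = √262*√x
√(s(J(-17)) - 396*(-754)) = √(√262*√(-17) - 396*(-754)) = √(√262*(I*√17) + 298584) = √(I*√4454 + 298584) = √(298584 + I*√4454)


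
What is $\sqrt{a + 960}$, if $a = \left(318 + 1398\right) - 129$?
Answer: $3 \sqrt{283} \approx 50.468$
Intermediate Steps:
$a = 1587$ ($a = 1716 - 129 = 1587$)
$\sqrt{a + 960} = \sqrt{1587 + 960} = \sqrt{2547} = 3 \sqrt{283}$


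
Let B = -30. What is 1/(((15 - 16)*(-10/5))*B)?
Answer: -1/60 ≈ -0.016667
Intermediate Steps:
1/(((15 - 16)*(-10/5))*B) = 1/(((15 - 16)*(-10/5))*(-30)) = 1/(-(-10)/5*(-30)) = 1/(-1*(-2)*(-30)) = 1/(2*(-30)) = 1/(-60) = -1/60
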